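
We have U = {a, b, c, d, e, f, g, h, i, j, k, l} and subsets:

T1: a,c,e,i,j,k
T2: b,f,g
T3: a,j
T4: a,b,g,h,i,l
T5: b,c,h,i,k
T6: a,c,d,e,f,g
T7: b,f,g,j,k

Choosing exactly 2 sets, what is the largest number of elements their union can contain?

10

Choosing T1, T4 covers {a, b, c, e, g, h, i, j, k, l} — 10 elements.
No choice of 2 sets does better; here d, f are left uncovered.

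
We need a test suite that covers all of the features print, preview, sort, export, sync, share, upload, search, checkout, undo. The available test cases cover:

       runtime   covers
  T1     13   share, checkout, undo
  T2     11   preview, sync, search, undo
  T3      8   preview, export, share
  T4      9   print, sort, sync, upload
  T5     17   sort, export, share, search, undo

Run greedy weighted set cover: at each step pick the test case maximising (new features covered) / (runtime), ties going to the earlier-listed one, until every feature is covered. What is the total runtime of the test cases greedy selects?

Pick 1: T4 adds 4 new (print, sort, sync, upload) at runtime 9 (ratio 4/9).
Pick 2: T3 adds 3 new (preview, export, share) at runtime 8 (ratio 3/8).
Pick 3: T2 adds 2 new (search, undo) at runtime 11 (ratio 2/11).
Pick 4: T1 adds 1 new (checkout) at runtime 13 (ratio 1/13).
Greedy total runtime: 9 + 8 + 11 + 13 = 41.

41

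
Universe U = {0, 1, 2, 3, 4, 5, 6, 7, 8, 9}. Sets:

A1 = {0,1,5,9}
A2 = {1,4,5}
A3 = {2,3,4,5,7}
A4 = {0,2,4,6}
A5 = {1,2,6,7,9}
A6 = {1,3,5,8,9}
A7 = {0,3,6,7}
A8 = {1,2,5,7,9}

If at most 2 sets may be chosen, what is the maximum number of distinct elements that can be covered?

Choosing A4, A6 covers {0, 1, 2, 3, 4, 5, 6, 8, 9} — 9 elements.
No choice of 2 sets does better; here 7 is left uncovered.

9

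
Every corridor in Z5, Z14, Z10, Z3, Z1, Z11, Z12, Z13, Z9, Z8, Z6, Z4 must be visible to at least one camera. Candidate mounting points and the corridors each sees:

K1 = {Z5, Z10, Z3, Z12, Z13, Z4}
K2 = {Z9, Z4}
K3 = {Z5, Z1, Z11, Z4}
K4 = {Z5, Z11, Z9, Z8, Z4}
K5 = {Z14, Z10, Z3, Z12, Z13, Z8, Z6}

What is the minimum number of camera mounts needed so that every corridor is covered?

K2, K3, K5 together cover {Z5, Z14, Z10, Z3, Z1, Z11, Z12, Z13, Z9, Z8, Z6, Z4} — every corridor.
No 2 of the 5 camera mounts cover everything (all 10 pairs fall short), so 3 is minimum.

3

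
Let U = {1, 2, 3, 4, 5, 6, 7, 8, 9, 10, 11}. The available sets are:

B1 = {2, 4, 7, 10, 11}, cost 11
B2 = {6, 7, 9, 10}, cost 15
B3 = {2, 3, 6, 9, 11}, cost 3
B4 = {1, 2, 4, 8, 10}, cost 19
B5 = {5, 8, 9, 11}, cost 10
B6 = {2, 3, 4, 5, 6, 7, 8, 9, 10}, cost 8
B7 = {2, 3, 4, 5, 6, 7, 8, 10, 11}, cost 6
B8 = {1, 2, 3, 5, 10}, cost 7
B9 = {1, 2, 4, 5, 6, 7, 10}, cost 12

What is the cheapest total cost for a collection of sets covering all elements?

B3, B7, B8 cover every element at cost 3 + 6 + 7 = 16.
Any cover uses at least 3 sets; among all covering selections none totals below 16.

16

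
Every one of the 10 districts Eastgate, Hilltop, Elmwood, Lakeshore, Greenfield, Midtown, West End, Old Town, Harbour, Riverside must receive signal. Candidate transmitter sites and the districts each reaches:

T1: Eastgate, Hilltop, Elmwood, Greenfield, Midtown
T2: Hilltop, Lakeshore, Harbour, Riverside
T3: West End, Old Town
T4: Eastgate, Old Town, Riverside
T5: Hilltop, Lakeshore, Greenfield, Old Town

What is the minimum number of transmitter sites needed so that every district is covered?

T1, T2, T3 together cover {Eastgate, Hilltop, Elmwood, Lakeshore, Greenfield, Midtown, West End, Old Town, Harbour, Riverside} — every district.
No 2 of the 5 transmitter sites cover everything (all 10 pairs fall short), so 3 is minimum.

3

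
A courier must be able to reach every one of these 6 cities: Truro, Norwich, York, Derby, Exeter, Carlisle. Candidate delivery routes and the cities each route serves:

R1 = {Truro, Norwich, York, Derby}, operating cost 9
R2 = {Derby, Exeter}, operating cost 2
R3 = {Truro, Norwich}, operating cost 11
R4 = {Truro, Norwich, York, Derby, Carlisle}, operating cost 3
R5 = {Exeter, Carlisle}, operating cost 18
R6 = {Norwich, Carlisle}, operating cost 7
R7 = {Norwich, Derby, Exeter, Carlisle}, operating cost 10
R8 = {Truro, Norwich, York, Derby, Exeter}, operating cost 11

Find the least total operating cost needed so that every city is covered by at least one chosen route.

R2, R4 cover every city at operating cost 2 + 3 = 5.
Any cover uses at least 2 routes; among all covering selections none totals below 5.

5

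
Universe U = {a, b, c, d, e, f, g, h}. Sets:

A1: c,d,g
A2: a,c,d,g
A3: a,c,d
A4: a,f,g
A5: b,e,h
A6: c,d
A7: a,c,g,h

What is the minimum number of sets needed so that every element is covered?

A1, A4, A5 together cover {a, b, c, d, e, f, g, h} — every element.
No 2 of the 7 sets cover everything (all 21 pairs fall short), so 3 is minimum.

3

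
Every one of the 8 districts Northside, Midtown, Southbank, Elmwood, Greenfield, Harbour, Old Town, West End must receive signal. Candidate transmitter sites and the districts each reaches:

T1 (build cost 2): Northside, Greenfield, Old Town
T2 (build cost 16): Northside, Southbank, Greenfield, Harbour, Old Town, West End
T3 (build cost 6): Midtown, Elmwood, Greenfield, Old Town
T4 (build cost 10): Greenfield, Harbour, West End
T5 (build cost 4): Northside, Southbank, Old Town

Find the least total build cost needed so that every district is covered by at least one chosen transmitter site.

20

T3, T4, T5 cover every district at build cost 6 + 10 + 4 = 20.
Any cover uses at least 2 transmitter sites; among all covering selections none totals below 20.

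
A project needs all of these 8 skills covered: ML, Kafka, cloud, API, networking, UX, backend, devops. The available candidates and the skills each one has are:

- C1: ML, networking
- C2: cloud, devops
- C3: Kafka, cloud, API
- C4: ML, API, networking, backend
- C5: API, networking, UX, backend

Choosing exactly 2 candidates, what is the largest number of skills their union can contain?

Choosing C2, C4 covers {ML, cloud, API, networking, backend, devops} — 6 skills.
No choice of 2 candidates does better; here Kafka, UX are left uncovered.

6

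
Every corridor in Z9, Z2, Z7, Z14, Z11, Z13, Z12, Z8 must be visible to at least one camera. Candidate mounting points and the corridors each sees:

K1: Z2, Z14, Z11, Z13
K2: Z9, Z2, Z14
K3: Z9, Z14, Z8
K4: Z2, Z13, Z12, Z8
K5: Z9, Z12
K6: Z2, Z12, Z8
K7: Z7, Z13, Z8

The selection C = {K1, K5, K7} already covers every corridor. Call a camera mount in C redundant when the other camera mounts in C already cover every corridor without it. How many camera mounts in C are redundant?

0

Drop K1: Z2, Z14, Z11 uncovered — not redundant.
Drop K5: Z9, Z12 uncovered — not redundant.
Drop K7: Z7, Z8 uncovered — not redundant.
None of the camera mounts in C is redundant.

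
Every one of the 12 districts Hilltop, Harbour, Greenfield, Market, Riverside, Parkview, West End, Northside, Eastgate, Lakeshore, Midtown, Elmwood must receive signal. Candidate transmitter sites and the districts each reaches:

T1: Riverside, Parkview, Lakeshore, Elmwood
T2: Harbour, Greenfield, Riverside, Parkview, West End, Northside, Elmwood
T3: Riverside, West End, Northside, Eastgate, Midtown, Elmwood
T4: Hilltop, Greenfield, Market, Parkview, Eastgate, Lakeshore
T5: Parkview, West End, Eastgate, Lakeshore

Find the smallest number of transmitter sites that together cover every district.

3

T2, T3, T4 together cover {Hilltop, Harbour, Greenfield, Market, Riverside, Parkview, West End, Northside, Eastgate, Lakeshore, Midtown, Elmwood} — every district.
No 2 of the 5 transmitter sites cover everything (all 10 pairs fall short), so 3 is minimum.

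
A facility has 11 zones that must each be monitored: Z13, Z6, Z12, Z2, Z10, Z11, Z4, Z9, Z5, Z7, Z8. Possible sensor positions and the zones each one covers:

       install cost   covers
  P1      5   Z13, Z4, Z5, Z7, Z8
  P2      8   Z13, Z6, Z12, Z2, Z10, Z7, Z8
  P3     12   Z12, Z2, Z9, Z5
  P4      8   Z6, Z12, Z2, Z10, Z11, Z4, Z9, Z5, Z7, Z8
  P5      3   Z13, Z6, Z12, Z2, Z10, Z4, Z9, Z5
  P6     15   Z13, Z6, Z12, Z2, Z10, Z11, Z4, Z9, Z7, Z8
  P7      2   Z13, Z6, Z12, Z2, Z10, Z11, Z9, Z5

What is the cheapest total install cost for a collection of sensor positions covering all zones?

7

P1, P7 cover every zone at install cost 5 + 2 = 7.
Any cover uses at least 2 sensor positions; among all covering selections none totals below 7.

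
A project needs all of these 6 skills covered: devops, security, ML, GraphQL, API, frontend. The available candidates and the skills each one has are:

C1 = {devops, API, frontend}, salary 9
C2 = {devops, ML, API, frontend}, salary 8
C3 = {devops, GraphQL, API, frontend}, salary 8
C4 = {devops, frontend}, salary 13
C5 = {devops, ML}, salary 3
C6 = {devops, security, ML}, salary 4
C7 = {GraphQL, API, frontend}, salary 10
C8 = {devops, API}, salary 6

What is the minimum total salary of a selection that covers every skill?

C3, C6 cover every skill at salary 8 + 4 = 12.
Any cover uses at least 2 candidates; among all covering selections none totals below 12.

12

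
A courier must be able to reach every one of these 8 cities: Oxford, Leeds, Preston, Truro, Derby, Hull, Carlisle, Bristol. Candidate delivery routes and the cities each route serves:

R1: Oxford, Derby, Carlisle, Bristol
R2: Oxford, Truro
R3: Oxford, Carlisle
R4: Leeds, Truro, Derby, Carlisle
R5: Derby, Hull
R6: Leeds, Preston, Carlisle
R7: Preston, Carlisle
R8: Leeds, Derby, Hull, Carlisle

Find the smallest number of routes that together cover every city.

R1, R2, R5, R6 together cover {Oxford, Leeds, Preston, Truro, Derby, Hull, Carlisle, Bristol} — every city.
No 3 of the 8 routes cover everything (all 56 triples fall short), so 4 is minimum.

4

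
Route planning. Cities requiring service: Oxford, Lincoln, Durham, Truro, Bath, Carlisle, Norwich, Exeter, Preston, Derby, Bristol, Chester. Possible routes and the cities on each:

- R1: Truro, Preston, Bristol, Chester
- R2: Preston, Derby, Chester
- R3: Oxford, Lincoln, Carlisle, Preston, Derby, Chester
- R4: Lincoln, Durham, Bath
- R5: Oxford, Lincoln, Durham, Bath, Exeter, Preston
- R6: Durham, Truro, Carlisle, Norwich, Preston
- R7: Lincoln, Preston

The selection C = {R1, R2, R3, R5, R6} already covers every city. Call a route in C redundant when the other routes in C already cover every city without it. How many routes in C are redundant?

Drop R1: Bristol uncovered — not redundant.
Drop R2: the rest still cover every city — redundant.
Drop R3: the rest still cover every city — redundant.
Drop R5: Bath, Exeter uncovered — not redundant.
Drop R6: Norwich uncovered — not redundant.
2 redundant: R2, R3.

2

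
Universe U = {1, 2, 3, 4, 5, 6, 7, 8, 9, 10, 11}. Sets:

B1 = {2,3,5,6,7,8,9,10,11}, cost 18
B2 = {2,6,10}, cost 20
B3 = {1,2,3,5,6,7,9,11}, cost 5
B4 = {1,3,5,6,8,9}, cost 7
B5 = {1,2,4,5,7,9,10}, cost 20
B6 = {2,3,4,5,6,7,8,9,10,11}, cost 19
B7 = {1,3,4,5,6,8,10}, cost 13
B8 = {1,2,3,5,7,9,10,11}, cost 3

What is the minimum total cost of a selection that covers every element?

B7, B8 cover every element at cost 13 + 3 = 16.
Any cover uses at least 2 sets; among all covering selections none totals below 16.
Greedy by coverage-per-cost would pick B8, B4, B7 for 23 — worse than the optimum 16.

16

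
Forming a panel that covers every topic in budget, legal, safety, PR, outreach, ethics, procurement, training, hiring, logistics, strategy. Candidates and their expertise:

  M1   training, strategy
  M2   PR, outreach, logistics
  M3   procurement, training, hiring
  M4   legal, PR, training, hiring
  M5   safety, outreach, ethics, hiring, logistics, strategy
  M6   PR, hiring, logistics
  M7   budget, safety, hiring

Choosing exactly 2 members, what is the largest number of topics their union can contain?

9

Choosing M4, M5 covers {legal, safety, PR, outreach, ethics, training, hiring, logistics, strategy} — 9 topics.
No choice of 2 members does better; here budget, procurement are left uncovered.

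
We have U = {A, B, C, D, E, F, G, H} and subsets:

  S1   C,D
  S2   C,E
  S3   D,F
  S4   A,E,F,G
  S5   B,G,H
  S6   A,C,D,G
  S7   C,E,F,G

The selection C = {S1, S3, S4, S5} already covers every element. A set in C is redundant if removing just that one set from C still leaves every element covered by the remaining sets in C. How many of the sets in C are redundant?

Drop S1: C uncovered — not redundant.
Drop S3: the rest still cover every element — redundant.
Drop S4: A, E uncovered — not redundant.
Drop S5: B, H uncovered — not redundant.
1 redundant: S3.

1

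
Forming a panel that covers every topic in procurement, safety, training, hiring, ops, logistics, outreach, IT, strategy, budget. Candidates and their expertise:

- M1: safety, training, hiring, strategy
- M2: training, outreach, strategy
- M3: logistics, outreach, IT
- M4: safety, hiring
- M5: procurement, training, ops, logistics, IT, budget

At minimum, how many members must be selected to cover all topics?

3

M1, M2, M5 together cover {procurement, safety, training, hiring, ops, logistics, outreach, IT, strategy, budget} — every topic.
No 2 of the 5 members cover everything (all 10 pairs fall short), so 3 is minimum.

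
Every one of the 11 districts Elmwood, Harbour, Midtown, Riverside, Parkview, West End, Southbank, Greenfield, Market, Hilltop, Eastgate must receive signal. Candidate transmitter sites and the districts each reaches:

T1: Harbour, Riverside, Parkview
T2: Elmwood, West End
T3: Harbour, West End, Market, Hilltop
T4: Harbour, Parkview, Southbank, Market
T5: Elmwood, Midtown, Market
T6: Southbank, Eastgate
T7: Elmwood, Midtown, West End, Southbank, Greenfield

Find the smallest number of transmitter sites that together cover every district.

T1, T3, T6, T7 together cover {Elmwood, Harbour, Midtown, Riverside, Parkview, West End, Southbank, Greenfield, Market, Hilltop, Eastgate} — every district.
No 3 of the 7 transmitter sites cover everything (all 35 triples fall short), so 4 is minimum.

4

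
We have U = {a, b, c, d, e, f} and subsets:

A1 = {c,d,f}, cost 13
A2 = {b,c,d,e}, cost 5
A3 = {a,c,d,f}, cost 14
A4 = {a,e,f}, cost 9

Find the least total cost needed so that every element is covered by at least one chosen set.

A2, A4 cover every element at cost 5 + 9 = 14.
Any cover uses at least 2 sets; among all covering selections none totals below 14.

14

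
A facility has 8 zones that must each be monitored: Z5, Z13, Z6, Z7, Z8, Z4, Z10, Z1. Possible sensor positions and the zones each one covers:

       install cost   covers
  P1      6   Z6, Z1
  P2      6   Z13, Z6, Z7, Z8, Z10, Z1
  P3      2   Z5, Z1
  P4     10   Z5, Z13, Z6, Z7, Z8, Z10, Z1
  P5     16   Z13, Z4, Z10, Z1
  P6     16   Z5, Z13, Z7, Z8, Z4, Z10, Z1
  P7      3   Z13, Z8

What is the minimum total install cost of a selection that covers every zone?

P1, P6 cover every zone at install cost 6 + 16 = 22.
Any cover uses at least 2 sensor positions; among all covering selections none totals below 22.

22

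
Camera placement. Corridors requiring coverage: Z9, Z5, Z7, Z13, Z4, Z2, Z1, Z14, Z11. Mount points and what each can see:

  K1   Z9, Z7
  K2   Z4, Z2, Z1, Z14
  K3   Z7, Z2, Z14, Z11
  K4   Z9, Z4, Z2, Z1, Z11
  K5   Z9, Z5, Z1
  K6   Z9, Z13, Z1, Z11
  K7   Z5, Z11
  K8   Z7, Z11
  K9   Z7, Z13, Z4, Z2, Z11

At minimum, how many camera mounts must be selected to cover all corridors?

K2, K5, K9 together cover {Z9, Z5, Z7, Z13, Z4, Z2, Z1, Z14, Z11} — every corridor.
No 2 of the 9 camera mounts cover everything (all 36 pairs fall short), so 3 is minimum.
Greedy (largest uncovered first) would take K4, K3, K5, K6 — 4 camera mounts — but 3 suffice.

3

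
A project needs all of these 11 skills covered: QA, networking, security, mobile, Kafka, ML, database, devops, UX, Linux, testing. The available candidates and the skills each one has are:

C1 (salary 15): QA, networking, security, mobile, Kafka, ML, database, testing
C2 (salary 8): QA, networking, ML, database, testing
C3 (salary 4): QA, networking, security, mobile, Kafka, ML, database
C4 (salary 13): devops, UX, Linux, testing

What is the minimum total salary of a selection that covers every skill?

C3, C4 cover every skill at salary 4 + 13 = 17.
Any cover uses at least 2 candidates; among all covering selections none totals below 17.

17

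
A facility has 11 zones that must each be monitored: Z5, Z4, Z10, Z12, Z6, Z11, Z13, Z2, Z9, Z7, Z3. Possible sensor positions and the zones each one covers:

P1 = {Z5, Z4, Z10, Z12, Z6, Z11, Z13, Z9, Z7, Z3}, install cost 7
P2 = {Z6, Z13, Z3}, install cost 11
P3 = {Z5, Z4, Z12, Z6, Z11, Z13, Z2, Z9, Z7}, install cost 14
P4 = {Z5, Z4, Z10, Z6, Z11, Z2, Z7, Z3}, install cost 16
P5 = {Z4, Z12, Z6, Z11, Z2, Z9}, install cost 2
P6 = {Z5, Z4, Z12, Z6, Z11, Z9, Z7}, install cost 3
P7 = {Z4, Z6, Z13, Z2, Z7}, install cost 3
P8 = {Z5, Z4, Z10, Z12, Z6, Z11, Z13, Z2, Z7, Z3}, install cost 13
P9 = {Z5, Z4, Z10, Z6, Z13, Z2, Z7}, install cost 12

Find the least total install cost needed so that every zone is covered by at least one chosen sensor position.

9

P1, P5 cover every zone at install cost 7 + 2 = 9.
Any cover uses at least 2 sensor positions; among all covering selections none totals below 9.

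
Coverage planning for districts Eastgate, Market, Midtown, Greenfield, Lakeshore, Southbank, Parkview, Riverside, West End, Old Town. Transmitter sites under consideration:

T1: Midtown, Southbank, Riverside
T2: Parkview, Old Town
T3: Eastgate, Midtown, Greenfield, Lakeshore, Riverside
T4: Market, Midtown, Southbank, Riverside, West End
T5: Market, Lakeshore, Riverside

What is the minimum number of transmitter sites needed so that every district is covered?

T2, T3, T4 together cover {Eastgate, Market, Midtown, Greenfield, Lakeshore, Southbank, Parkview, Riverside, West End, Old Town} — every district.
No 2 of the 5 transmitter sites cover everything (all 10 pairs fall short), so 3 is minimum.

3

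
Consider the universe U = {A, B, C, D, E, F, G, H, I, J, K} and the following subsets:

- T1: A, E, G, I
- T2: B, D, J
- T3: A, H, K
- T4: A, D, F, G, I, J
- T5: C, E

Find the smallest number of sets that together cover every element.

4

T2, T3, T4, T5 together cover {A, B, C, D, E, F, G, H, I, J, K} — every element.
No 3 of the 5 sets cover everything (all 10 triples fall short), so 4 is minimum.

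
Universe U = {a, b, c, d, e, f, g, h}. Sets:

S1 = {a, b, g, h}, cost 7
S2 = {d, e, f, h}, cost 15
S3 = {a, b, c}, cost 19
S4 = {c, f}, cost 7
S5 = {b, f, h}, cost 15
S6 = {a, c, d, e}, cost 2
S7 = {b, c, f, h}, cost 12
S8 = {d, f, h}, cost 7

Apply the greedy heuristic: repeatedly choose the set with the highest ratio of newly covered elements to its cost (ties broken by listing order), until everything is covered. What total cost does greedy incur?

16

Pick 1: S6 adds 4 new (a, c, d, e) at cost 2 (ratio 4/2).
Pick 2: S1 adds 3 new (b, g, h) at cost 7 (ratio 3/7).
Pick 3: S4 adds 1 new (f) at cost 7 (ratio 1/7).
Greedy total cost: 2 + 7 + 7 = 16.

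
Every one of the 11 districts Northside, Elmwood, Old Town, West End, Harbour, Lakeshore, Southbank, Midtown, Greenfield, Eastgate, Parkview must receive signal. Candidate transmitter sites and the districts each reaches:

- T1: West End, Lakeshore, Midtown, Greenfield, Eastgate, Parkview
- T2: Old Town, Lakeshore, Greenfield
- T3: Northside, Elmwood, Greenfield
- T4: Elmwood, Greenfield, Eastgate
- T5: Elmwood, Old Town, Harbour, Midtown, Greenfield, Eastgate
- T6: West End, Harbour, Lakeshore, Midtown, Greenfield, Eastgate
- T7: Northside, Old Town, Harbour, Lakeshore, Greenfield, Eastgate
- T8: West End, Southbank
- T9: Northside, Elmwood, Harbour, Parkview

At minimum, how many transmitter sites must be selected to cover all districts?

4

T1, T2, T8, T9 together cover {Northside, Elmwood, Old Town, West End, Harbour, Lakeshore, Southbank, Midtown, Greenfield, Eastgate, Parkview} — every district.
No 3 of the 9 transmitter sites cover everything (all 84 triples fall short), so 4 is minimum.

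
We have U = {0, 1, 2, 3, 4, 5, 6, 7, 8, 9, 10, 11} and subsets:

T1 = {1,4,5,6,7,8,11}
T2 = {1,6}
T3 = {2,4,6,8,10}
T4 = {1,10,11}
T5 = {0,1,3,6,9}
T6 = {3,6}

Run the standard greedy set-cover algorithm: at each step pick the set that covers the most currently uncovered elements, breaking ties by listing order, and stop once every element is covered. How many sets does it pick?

3

Pick 1: T1 covers 7 new elements (1, 4, 5, 6, 7, 8, 11).
Pick 2: T5 covers 3 new elements (0, 3, 9).
Pick 3: T3 covers 2 new elements (2, 10).
Greedy uses 3 sets.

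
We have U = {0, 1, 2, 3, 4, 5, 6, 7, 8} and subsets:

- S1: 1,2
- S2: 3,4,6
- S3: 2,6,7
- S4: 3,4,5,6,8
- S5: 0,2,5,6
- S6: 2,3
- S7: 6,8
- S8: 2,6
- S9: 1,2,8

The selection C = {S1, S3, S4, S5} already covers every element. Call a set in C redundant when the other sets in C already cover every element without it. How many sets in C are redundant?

0

Drop S1: 1 uncovered — not redundant.
Drop S3: 7 uncovered — not redundant.
Drop S4: 3, 4, 8 uncovered — not redundant.
Drop S5: 0 uncovered — not redundant.
None of the sets in C is redundant.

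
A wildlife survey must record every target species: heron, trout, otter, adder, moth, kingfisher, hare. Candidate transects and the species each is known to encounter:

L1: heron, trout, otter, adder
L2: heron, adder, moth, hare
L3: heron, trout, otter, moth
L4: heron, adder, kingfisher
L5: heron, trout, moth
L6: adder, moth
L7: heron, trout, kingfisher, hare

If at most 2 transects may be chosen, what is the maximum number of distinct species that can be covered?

Choosing L1, L2 covers {heron, trout, otter, adder, moth, hare} — 6 species.
No choice of 2 transects does better; here kingfisher is left uncovered.

6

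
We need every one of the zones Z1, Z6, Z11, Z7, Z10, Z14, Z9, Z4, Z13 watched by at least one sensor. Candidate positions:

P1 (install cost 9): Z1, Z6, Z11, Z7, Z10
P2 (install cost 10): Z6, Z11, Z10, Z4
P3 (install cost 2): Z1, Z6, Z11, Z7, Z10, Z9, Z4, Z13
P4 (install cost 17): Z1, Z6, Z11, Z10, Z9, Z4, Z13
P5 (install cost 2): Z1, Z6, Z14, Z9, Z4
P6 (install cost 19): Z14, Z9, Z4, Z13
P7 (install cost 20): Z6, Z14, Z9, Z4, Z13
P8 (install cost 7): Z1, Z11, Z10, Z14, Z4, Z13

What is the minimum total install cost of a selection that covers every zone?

4

P3, P5 cover every zone at install cost 2 + 2 = 4.
Any cover uses at least 2 sensor positions; among all covering selections none totals below 4.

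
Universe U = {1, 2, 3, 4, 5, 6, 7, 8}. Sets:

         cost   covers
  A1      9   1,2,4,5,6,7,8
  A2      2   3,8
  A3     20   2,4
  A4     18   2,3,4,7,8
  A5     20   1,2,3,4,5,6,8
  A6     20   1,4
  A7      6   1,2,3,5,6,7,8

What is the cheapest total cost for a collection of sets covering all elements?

11

A1, A2 cover every element at cost 9 + 2 = 11.
Any cover uses at least 2 sets; among all covering selections none totals below 11.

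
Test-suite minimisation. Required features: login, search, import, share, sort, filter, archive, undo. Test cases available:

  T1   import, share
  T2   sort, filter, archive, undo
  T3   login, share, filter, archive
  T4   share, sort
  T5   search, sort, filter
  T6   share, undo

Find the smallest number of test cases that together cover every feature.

T1, T2, T3, T5 together cover {login, search, import, share, sort, filter, archive, undo} — every feature.
No 3 of the 6 test cases cover everything (all 20 triples fall short), so 4 is minimum.

4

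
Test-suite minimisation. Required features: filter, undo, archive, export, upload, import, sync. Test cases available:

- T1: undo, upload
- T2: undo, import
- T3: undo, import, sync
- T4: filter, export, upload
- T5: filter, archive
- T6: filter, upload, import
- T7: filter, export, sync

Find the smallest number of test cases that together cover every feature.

T3, T4, T5 together cover {filter, undo, archive, export, upload, import, sync} — every feature.
No 2 of the 7 test cases cover everything (all 21 pairs fall short), so 3 is minimum.

3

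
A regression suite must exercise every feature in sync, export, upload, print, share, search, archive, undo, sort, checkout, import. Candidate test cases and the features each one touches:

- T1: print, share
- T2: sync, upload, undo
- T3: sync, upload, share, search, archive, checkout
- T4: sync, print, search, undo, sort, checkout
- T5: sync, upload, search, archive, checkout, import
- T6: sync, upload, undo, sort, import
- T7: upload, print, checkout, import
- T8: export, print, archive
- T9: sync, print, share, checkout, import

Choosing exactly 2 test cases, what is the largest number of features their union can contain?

Choosing T3, T4 covers {sync, upload, print, share, search, archive, undo, sort, checkout} — 9 features.
No choice of 2 test cases does better; here export, import are left uncovered.

9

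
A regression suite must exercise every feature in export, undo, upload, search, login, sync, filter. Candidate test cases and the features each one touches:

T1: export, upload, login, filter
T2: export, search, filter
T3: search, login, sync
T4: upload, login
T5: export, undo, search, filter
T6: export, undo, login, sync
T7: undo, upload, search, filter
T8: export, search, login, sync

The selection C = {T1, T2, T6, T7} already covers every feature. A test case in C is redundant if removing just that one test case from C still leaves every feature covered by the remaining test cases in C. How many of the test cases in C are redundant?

Drop T1: the rest still cover every feature — redundant.
Drop T2: the rest still cover every feature — redundant.
Drop T6: sync uncovered — not redundant.
Drop T7: the rest still cover every feature — redundant.
3 redundant: T1, T2, T7.

3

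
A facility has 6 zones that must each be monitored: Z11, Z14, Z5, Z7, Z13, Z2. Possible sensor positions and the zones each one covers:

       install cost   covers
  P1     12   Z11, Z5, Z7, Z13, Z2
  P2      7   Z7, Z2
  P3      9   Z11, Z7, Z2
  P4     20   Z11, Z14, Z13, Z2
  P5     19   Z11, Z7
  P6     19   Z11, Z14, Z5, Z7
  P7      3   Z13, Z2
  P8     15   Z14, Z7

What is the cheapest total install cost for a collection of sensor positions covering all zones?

22

P6, P7 cover every zone at install cost 19 + 3 = 22.
Any cover uses at least 2 sensor positions; among all covering selections none totals below 22.
Greedy by coverage-per-install cost would pick P7, P1, P8 for 30 — worse than the optimum 22.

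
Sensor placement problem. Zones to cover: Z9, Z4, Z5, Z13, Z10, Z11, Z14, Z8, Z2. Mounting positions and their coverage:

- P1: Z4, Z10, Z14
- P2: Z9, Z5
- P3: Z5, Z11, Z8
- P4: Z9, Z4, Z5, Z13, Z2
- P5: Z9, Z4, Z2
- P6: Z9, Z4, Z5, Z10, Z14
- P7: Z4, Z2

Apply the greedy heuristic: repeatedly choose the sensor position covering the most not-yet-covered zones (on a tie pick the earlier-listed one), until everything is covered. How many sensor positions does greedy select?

Pick 1: P4 covers 5 new zones (Z9, Z4, Z5, Z13, Z2).
Pick 2: P1 covers 2 new zones (Z10, Z14).
Pick 3: P3 covers 2 new zones (Z11, Z8).
Greedy uses 3 sensor positions.

3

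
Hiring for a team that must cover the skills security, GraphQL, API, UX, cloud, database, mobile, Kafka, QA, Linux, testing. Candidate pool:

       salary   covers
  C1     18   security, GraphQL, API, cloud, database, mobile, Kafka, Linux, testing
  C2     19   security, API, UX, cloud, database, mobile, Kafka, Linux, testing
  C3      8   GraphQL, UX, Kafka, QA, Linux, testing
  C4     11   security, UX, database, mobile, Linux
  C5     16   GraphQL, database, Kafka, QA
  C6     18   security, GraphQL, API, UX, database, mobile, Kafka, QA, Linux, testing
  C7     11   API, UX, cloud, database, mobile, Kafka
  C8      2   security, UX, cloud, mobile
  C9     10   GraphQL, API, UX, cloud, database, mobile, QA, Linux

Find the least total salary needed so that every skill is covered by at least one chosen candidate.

20

C6, C8 cover every skill at salary 18 + 2 = 20.
Any cover uses at least 2 candidates; among all covering selections none totals below 20.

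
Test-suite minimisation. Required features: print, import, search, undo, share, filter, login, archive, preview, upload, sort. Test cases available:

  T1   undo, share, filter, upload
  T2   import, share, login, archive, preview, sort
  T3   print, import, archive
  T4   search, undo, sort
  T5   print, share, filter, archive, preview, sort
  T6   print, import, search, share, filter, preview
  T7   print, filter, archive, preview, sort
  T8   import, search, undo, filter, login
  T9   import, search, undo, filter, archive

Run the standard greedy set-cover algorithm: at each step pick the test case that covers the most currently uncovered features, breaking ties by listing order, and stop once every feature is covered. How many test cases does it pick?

3

Pick 1: T2 covers 6 new features (import, share, login, archive, preview, sort).
Pick 2: T1 covers 3 new features (undo, filter, upload).
Pick 3: T6 covers 2 new features (print, search).
Greedy uses 3 test cases.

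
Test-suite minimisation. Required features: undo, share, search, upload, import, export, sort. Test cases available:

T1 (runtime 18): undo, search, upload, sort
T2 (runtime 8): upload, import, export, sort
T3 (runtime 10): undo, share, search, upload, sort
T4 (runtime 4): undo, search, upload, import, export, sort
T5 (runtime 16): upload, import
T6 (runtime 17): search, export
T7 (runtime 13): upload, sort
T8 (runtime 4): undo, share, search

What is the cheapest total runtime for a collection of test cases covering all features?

T4, T8 cover every feature at runtime 4 + 4 = 8.
Any cover uses at least 2 test cases; among all covering selections none totals below 8.

8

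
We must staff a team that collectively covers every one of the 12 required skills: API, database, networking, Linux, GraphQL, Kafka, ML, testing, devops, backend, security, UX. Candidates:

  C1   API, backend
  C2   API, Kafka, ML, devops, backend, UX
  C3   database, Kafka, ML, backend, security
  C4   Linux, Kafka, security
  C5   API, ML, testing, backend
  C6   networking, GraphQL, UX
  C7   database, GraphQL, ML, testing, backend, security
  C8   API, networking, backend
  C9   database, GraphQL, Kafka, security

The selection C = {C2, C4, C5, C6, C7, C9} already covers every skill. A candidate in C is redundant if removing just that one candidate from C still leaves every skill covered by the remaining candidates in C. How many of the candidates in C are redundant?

3

Drop C2: devops uncovered — not redundant.
Drop C4: Linux uncovered — not redundant.
Drop C5: the rest still cover every skill — redundant.
Drop C6: networking uncovered — not redundant.
Drop C7: the rest still cover every skill — redundant.
Drop C9: the rest still cover every skill — redundant.
3 redundant: C5, C7, C9.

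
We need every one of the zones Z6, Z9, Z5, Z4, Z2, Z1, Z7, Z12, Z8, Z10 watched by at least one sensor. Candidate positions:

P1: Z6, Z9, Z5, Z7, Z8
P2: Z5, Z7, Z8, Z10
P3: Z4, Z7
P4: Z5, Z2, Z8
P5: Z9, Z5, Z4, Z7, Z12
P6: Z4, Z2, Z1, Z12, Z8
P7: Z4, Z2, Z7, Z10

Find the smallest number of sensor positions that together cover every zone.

P1, P2, P6 together cover {Z6, Z9, Z5, Z4, Z2, Z1, Z7, Z12, Z8, Z10} — every zone.
No 2 of the 7 sensor positions cover everything (all 21 pairs fall short), so 3 is minimum.

3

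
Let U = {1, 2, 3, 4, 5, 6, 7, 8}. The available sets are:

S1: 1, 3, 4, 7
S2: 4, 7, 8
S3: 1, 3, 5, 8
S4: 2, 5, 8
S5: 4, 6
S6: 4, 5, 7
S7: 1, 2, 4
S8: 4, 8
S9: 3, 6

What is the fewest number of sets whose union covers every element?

S1, S4, S5 together cover {1, 2, 3, 4, 5, 6, 7, 8} — every element.
No 2 of the 9 sets cover everything (all 36 pairs fall short), so 3 is minimum.

3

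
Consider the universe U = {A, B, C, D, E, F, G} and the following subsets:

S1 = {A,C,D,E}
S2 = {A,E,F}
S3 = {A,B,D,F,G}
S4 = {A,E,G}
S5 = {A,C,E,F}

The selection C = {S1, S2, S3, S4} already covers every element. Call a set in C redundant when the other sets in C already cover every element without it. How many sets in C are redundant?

2

Drop S1: C uncovered — not redundant.
Drop S2: the rest still cover every element — redundant.
Drop S3: B uncovered — not redundant.
Drop S4: the rest still cover every element — redundant.
2 redundant: S2, S4.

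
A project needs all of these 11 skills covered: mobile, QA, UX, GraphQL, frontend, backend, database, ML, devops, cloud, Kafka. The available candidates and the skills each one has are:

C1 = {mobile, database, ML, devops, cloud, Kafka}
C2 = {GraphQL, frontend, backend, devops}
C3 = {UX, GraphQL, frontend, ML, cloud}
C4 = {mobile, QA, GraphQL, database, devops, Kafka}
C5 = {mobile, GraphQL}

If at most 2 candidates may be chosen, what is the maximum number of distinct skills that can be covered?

Choosing C3, C4 covers {mobile, QA, UX, GraphQL, frontend, database, ML, devops, cloud, Kafka} — 10 skills.
No choice of 2 candidates does better; here backend is left uncovered.

10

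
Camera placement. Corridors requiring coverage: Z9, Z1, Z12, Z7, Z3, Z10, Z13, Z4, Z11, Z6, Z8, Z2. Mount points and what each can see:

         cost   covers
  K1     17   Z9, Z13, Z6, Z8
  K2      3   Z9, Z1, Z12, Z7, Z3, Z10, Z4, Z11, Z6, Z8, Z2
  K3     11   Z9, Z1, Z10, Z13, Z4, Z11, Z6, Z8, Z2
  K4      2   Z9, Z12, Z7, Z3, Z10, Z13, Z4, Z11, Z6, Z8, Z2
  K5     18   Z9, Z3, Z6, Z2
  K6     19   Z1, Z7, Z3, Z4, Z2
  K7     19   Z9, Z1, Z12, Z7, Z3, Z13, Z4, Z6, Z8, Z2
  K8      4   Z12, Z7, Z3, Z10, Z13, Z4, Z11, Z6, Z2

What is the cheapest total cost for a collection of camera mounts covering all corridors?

K2, K4 cover every corridor at cost 3 + 2 = 5.
Any cover uses at least 2 camera mounts; among all covering selections none totals below 5.

5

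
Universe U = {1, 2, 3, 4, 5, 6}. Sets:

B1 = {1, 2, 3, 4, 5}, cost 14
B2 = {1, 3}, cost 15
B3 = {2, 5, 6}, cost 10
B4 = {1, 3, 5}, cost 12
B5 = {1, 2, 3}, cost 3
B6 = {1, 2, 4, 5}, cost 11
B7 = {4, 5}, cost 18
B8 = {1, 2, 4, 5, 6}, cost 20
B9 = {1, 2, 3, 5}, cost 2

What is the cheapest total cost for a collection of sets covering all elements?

22

B8, B9 cover every element at cost 20 + 2 = 22.
Any cover uses at least 2 sets; among all covering selections none totals below 22.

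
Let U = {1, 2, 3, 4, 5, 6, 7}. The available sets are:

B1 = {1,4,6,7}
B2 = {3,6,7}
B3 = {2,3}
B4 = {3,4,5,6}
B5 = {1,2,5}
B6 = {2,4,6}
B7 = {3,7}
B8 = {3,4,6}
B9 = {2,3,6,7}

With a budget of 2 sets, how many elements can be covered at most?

Choosing B1, B3 covers {1, 2, 3, 4, 6, 7} — 6 elements.
No choice of 2 sets does better; here 5 is left uncovered.

6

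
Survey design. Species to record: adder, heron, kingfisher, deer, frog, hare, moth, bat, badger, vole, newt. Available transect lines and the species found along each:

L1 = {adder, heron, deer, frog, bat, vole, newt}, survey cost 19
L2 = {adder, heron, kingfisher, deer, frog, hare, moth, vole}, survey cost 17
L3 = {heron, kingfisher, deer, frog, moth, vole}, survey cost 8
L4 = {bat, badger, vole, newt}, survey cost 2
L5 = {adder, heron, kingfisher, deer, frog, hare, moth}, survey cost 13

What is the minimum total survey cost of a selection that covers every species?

L4, L5 cover every species at survey cost 2 + 13 = 15.
Any cover uses at least 2 transects; among all covering selections none totals below 15.
Greedy by coverage-per-survey cost would pick L4, L3, L5 for 23 — worse than the optimum 15.

15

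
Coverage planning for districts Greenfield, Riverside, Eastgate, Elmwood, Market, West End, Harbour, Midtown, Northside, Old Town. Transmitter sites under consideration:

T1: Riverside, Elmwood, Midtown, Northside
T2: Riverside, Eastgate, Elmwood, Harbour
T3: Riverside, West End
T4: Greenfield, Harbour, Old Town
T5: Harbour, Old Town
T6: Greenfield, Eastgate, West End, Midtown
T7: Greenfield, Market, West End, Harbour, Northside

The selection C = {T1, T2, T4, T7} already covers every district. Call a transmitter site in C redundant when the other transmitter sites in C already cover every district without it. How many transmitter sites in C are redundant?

Drop T1: Midtown uncovered — not redundant.
Drop T2: Eastgate uncovered — not redundant.
Drop T4: Old Town uncovered — not redundant.
Drop T7: Market, West End uncovered — not redundant.
None of the transmitter sites in C is redundant.

0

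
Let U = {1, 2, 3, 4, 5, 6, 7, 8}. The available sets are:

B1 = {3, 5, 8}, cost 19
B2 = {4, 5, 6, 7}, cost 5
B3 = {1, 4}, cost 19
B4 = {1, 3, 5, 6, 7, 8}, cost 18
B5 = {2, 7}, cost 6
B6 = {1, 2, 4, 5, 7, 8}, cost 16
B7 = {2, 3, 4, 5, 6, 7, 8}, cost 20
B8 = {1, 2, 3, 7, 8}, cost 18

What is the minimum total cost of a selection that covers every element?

B2, B8 cover every element at cost 5 + 18 = 23.
Any cover uses at least 2 sets; among all covering selections none totals below 23.

23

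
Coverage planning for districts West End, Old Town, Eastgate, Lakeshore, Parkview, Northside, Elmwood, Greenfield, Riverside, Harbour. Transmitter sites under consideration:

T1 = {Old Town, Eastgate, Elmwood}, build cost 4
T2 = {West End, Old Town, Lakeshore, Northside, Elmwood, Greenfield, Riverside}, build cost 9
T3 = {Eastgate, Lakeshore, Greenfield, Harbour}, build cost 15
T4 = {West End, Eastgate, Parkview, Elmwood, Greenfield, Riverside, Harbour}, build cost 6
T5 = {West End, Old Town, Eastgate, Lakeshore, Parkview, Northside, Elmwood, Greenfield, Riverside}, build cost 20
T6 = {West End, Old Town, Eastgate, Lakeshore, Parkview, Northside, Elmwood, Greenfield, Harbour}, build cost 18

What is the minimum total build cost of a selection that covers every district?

15

T2, T4 cover every district at build cost 9 + 6 = 15.
Any cover uses at least 2 transmitter sites; among all covering selections none totals below 15.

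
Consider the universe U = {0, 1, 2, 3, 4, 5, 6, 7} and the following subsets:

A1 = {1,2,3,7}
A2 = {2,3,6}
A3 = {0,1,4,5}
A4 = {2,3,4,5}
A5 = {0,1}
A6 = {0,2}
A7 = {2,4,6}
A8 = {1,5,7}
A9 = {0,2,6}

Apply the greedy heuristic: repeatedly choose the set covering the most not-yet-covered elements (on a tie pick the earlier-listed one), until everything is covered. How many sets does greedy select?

Pick 1: A1 covers 4 new elements (1, 2, 3, 7).
Pick 2: A3 covers 3 new elements (0, 4, 5).
Pick 3: A2 covers 1 new elements (6).
Greedy uses 3 sets.

3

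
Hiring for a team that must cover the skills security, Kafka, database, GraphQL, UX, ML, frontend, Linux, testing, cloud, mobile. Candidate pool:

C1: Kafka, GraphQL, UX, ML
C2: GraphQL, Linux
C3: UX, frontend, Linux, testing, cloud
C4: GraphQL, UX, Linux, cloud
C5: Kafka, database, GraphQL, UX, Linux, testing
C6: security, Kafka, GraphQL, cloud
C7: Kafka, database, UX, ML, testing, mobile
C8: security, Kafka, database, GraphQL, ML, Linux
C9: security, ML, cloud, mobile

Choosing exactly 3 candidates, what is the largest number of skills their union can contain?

Choosing C3, C5, C9 covers {security, Kafka, database, GraphQL, UX, ML, frontend, Linux, testing, cloud, mobile} — 11 skills.
That is all 11 skills.

11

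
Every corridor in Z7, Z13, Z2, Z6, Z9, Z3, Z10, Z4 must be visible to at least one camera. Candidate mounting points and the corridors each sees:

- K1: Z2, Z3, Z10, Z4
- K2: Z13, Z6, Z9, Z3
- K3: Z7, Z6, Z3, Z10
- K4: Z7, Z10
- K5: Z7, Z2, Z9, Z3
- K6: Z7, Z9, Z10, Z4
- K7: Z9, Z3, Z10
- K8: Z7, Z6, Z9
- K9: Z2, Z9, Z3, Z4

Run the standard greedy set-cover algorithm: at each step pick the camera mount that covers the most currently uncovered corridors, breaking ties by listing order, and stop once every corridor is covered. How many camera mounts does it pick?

Pick 1: K1 covers 4 new corridors (Z2, Z3, Z10, Z4).
Pick 2: K2 covers 3 new corridors (Z13, Z6, Z9).
Pick 3: K3 covers 1 new corridors (Z7).
Greedy uses 3 camera mounts.

3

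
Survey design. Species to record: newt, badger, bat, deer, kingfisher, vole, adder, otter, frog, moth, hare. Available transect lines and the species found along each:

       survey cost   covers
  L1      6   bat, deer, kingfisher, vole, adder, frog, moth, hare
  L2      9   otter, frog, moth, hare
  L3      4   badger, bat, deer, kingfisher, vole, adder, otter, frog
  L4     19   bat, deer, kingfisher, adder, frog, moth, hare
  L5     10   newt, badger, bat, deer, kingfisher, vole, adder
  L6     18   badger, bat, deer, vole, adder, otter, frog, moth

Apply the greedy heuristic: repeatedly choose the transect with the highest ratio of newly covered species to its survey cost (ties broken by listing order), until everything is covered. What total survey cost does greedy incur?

20

Pick 1: L3 adds 8 new (badger, bat, deer, kingfisher, vole, adder, otter, frog) at survey cost 4 (ratio 8/4).
Pick 2: L1 adds 2 new (moth, hare) at survey cost 6 (ratio 2/6).
Pick 3: L5 adds 1 new (newt) at survey cost 10 (ratio 1/10).
Greedy total survey cost: 4 + 6 + 10 = 20. (The true optimum is 19, so greedy overshoots here.)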